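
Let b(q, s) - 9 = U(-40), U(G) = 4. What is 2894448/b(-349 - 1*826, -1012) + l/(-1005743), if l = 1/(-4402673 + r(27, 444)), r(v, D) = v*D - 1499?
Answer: 12785958655912622989/57426308065256 ≈ 2.2265e+5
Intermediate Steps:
r(v, D) = -1499 + D*v (r(v, D) = D*v - 1499 = -1499 + D*v)
b(q, s) = 13 (b(q, s) = 9 + 4 = 13)
l = -1/4392184 (l = 1/(-4402673 + (-1499 + 444*27)) = 1/(-4402673 + (-1499 + 11988)) = 1/(-4402673 + 10489) = 1/(-4392184) = -1/4392184 ≈ -2.2768e-7)
2894448/b(-349 - 1*826, -1012) + l/(-1005743) = 2894448/13 - 1/4392184/(-1005743) = 2894448*(1/13) - 1/4392184*(-1/1005743) = 2894448/13 + 1/4417408312712 = 12785958655912622989/57426308065256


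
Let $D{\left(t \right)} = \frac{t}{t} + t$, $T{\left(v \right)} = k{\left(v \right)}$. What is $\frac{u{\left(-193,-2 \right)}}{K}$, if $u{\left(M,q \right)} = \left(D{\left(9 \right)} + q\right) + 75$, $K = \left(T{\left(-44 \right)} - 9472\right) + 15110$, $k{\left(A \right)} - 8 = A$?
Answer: $\frac{83}{5602} \approx 0.014816$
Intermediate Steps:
$k{\left(A \right)} = 8 + A$
$T{\left(v \right)} = 8 + v$
$D{\left(t \right)} = 1 + t$
$K = 5602$ ($K = \left(\left(8 - 44\right) - 9472\right) + 15110 = \left(-36 - 9472\right) + 15110 = -9508 + 15110 = 5602$)
$u{\left(M,q \right)} = 85 + q$ ($u{\left(M,q \right)} = \left(\left(1 + 9\right) + q\right) + 75 = \left(10 + q\right) + 75 = 85 + q$)
$\frac{u{\left(-193,-2 \right)}}{K} = \frac{85 - 2}{5602} = 83 \cdot \frac{1}{5602} = \frac{83}{5602}$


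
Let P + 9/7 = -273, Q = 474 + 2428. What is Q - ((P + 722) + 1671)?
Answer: 5483/7 ≈ 783.29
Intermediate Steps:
Q = 2902
P = -1920/7 (P = -9/7 - 273 = -1920/7 ≈ -274.29)
Q - ((P + 722) + 1671) = 2902 - ((-1920/7 + 722) + 1671) = 2902 - (3134/7 + 1671) = 2902 - 1*14831/7 = 2902 - 14831/7 = 5483/7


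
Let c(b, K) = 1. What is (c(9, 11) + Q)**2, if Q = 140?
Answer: 19881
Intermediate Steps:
(c(9, 11) + Q)**2 = (1 + 140)**2 = 141**2 = 19881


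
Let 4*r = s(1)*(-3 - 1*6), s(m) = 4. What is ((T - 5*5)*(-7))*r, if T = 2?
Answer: -1449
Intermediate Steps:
r = -9 (r = (4*(-3 - 1*6))/4 = (4*(-3 - 6))/4 = (4*(-9))/4 = (¼)*(-36) = -9)
((T - 5*5)*(-7))*r = ((2 - 5*5)*(-7))*(-9) = ((2 - 25)*(-7))*(-9) = -23*(-7)*(-9) = 161*(-9) = -1449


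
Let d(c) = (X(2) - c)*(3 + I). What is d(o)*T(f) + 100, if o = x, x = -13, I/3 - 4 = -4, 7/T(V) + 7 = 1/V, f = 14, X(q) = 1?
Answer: 5584/97 ≈ 57.567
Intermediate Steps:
T(V) = 7/(-7 + 1/V)
I = 0 (I = 12 + 3*(-4) = 12 - 12 = 0)
o = -13
d(c) = 3 - 3*c (d(c) = (1 - c)*(3 + 0) = (1 - c)*3 = 3 - 3*c)
d(o)*T(f) + 100 = (3 - 3*(-13))*(-7*14/(-1 + 7*14)) + 100 = (3 + 39)*(-7*14/(-1 + 98)) + 100 = 42*(-7*14/97) + 100 = 42*(-7*14*1/97) + 100 = 42*(-98/97) + 100 = -4116/97 + 100 = 5584/97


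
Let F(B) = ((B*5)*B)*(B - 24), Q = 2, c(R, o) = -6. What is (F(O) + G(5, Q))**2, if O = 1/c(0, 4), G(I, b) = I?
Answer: 126025/46656 ≈ 2.7012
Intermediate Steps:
O = -1/6 (O = 1/(-6) = -1/6 ≈ -0.16667)
F(B) = 5*B**2*(-24 + B) (F(B) = ((5*B)*B)*(-24 + B) = (5*B**2)*(-24 + B) = 5*B**2*(-24 + B))
(F(O) + G(5, Q))**2 = (5*(-1/6)**2*(-24 - 1/6) + 5)**2 = (5*(1/36)*(-145/6) + 5)**2 = (-725/216 + 5)**2 = (355/216)**2 = 126025/46656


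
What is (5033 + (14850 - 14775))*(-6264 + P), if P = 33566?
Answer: 139458616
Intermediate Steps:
(5033 + (14850 - 14775))*(-6264 + P) = (5033 + (14850 - 14775))*(-6264 + 33566) = (5033 + 75)*27302 = 5108*27302 = 139458616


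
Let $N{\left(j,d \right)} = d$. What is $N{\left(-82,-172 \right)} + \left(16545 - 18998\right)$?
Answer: $-2625$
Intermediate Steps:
$N{\left(-82,-172 \right)} + \left(16545 - 18998\right) = -172 + \left(16545 - 18998\right) = -172 - 2453 = -2625$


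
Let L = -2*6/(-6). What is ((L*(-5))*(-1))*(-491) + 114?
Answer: -4796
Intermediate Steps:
L = 2 (L = -12*(-1/6) = 2)
((L*(-5))*(-1))*(-491) + 114 = ((2*(-5))*(-1))*(-491) + 114 = -10*(-1)*(-491) + 114 = 10*(-491) + 114 = -4910 + 114 = -4796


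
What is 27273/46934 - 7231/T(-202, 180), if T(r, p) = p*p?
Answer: 272132723/760330800 ≈ 0.35791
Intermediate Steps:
T(r, p) = p²
27273/46934 - 7231/T(-202, 180) = 27273/46934 - 7231/(180²) = 27273*(1/46934) - 7231/32400 = 27273/46934 - 7231*1/32400 = 27273/46934 - 7231/32400 = 272132723/760330800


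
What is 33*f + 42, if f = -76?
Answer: -2466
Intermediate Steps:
33*f + 42 = 33*(-76) + 42 = -2508 + 42 = -2466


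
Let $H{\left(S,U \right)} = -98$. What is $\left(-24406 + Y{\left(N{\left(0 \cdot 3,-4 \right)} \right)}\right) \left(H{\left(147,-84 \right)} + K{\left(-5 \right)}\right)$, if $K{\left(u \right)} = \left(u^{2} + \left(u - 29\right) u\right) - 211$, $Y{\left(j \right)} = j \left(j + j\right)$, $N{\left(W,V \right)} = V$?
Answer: $2778636$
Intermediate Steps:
$Y{\left(j \right)} = 2 j^{2}$ ($Y{\left(j \right)} = j 2 j = 2 j^{2}$)
$K{\left(u \right)} = -211 + u^{2} + u \left(-29 + u\right)$ ($K{\left(u \right)} = \left(u^{2} + \left(u - 29\right) u\right) - 211 = \left(u^{2} + \left(-29 + u\right) u\right) - 211 = \left(u^{2} + u \left(-29 + u\right)\right) - 211 = -211 + u^{2} + u \left(-29 + u\right)$)
$\left(-24406 + Y{\left(N{\left(0 \cdot 3,-4 \right)} \right)}\right) \left(H{\left(147,-84 \right)} + K{\left(-5 \right)}\right) = \left(-24406 + 2 \left(-4\right)^{2}\right) \left(-98 - \left(66 - 50\right)\right) = \left(-24406 + 2 \cdot 16\right) \left(-98 + \left(-211 + 145 + 2 \cdot 25\right)\right) = \left(-24406 + 32\right) \left(-98 + \left(-211 + 145 + 50\right)\right) = - 24374 \left(-98 - 16\right) = \left(-24374\right) \left(-114\right) = 2778636$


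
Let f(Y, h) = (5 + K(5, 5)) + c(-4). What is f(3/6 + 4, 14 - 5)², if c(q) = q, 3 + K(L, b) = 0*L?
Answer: 4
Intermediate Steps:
K(L, b) = -3 (K(L, b) = -3 + 0*L = -3 + 0 = -3)
f(Y, h) = -2 (f(Y, h) = (5 - 3) - 4 = 2 - 4 = -2)
f(3/6 + 4, 14 - 5)² = (-2)² = 4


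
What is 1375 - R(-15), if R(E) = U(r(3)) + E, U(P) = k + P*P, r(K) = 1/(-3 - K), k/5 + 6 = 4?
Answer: 50399/36 ≈ 1400.0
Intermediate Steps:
k = -10 (k = -30 + 5*4 = -30 + 20 = -10)
U(P) = -10 + P² (U(P) = -10 + P*P = -10 + P²)
R(E) = -359/36 + E (R(E) = (-10 + (-1/(3 + 3))²) + E = (-10 + (-1/6)²) + E = (-10 + (-1*⅙)²) + E = (-10 + (-⅙)²) + E = (-10 + 1/36) + E = -359/36 + E)
1375 - R(-15) = 1375 - (-359/36 - 15) = 1375 - 1*(-899/36) = 1375 + 899/36 = 50399/36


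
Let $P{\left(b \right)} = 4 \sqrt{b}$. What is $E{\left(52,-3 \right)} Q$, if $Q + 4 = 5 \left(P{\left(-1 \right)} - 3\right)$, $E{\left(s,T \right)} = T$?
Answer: $57 - 60 i \approx 57.0 - 60.0 i$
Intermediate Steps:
$Q = -19 + 20 i$ ($Q = -4 + 5 \left(4 \sqrt{-1} - 3\right) = -4 + 5 \left(4 i - 3\right) = -4 + 5 \left(-3 + 4 i\right) = -4 - \left(15 - 20 i\right) = -19 + 20 i \approx -19.0 + 20.0 i$)
$E{\left(52,-3 \right)} Q = - 3 \left(-19 + 20 i\right) = 57 - 60 i$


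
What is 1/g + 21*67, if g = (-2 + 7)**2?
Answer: 35176/25 ≈ 1407.0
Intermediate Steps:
g = 25 (g = 5**2 = 25)
1/g + 21*67 = 1/25 + 21*67 = 1/25 + 1407 = 35176/25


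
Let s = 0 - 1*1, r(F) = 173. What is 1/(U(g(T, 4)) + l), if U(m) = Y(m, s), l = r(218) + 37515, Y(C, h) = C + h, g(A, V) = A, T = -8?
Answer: 1/37679 ≈ 2.6540e-5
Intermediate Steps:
s = -1 (s = 0 - 1 = -1)
l = 37688 (l = 173 + 37515 = 37688)
U(m) = -1 + m (U(m) = m - 1 = -1 + m)
1/(U(g(T, 4)) + l) = 1/((-1 - 8) + 37688) = 1/(-9 + 37688) = 1/37679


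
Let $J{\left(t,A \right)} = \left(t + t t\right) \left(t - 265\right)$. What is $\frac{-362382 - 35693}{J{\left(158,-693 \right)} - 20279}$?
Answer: $\frac{398075}{2708333} \approx 0.14698$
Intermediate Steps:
$J{\left(t,A \right)} = \left(-265 + t\right) \left(t + t^{2}\right)$ ($J{\left(t,A \right)} = \left(t + t^{2}\right) \left(-265 + t\right) = \left(-265 + t\right) \left(t + t^{2}\right)$)
$\frac{-362382 - 35693}{J{\left(158,-693 \right)} - 20279} = \frac{-362382 - 35693}{158 \left(-265 + 158^{2} - 41712\right) - 20279} = - \frac{398075}{158 \left(-265 + 24964 - 41712\right) - 20279} = - \frac{398075}{158 \left(-17013\right) - 20279} = - \frac{398075}{-2688054 - 20279} = - \frac{398075}{-2708333} = \left(-398075\right) \left(- \frac{1}{2708333}\right) = \frac{398075}{2708333}$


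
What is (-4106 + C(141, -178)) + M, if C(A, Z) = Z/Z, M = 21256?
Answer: 17151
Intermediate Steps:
C(A, Z) = 1
(-4106 + C(141, -178)) + M = (-4106 + 1) + 21256 = -4105 + 21256 = 17151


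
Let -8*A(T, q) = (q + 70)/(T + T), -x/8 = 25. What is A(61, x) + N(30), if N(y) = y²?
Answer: 439265/488 ≈ 900.13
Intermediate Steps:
x = -200 (x = -8*25 = -200)
A(T, q) = -(70 + q)/(16*T) (A(T, q) = -(q + 70)/(8*(T + T)) = -(70 + q)/(8*(2*T)) = -(70 + q)*1/(2*T)/8 = -(70 + q)/(16*T))
A(61, x) + N(30) = (1/16)*(-70 - 1*(-200))/61 + 30² = (1/16)*(1/61)*(-70 + 200) + 900 = (1/16)*(1/61)*130 + 900 = 65/488 + 900 = 439265/488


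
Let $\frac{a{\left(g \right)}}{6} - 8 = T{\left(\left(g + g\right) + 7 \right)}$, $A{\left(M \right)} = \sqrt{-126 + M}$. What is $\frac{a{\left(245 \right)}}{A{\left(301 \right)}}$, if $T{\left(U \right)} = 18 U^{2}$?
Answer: $\frac{5335404 \sqrt{7}}{7} \approx 2.0166 \cdot 10^{6}$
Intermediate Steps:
$a{\left(g \right)} = 48 + 108 \left(7 + 2 g\right)^{2}$ ($a{\left(g \right)} = 48 + 6 \cdot 18 \left(\left(g + g\right) + 7\right)^{2} = 48 + 6 \cdot 18 \left(2 g + 7\right)^{2} = 48 + 6 \cdot 18 \left(7 + 2 g\right)^{2} = 48 + 108 \left(7 + 2 g\right)^{2}$)
$\frac{a{\left(245 \right)}}{A{\left(301 \right)}} = \frac{5340 + 432 \cdot 245^{2} + 3024 \cdot 245}{\sqrt{-126 + 301}} = \frac{5340 + 432 \cdot 60025 + 740880}{\sqrt{175}} = \frac{5340 + 25930800 + 740880}{5 \sqrt{7}} = 26677020 \frac{\sqrt{7}}{35} = \frac{5335404 \sqrt{7}}{7}$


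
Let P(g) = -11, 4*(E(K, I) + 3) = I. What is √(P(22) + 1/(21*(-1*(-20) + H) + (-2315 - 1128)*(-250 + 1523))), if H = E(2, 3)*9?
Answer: I*√3380995322682127/17531777 ≈ 3.3166*I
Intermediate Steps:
E(K, I) = -3 + I/4
H = -81/4 (H = (-3 + (¼)*3)*9 = (-3 + ¾)*9 = -9/4*9 = -81/4 ≈ -20.250)
√(P(22) + 1/(21*(-1*(-20) + H) + (-2315 - 1128)*(-250 + 1523))) = √(-11 + 1/(21*(-1*(-20) - 81/4) + (-2315 - 1128)*(-250 + 1523))) = √(-11 + 1/(21*(20 - 81/4) - 3443*1273)) = √(-11 + 1/(21*(-¼) - 4382939)) = √(-11 + 1/(-21/4 - 4382939)) = √(-11 + 1/(-17531777/4)) = √(-11 - 4/17531777) = √(-192849551/17531777) = I*√3380995322682127/17531777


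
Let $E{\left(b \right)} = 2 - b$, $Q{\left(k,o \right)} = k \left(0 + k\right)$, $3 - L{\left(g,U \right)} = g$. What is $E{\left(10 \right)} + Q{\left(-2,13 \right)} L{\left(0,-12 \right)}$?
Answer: $4$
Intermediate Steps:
$L{\left(g,U \right)} = 3 - g$
$Q{\left(k,o \right)} = k^{2}$ ($Q{\left(k,o \right)} = k k = k^{2}$)
$E{\left(10 \right)} + Q{\left(-2,13 \right)} L{\left(0,-12 \right)} = \left(2 - 10\right) + \left(-2\right)^{2} \left(3 - 0\right) = \left(2 - 10\right) + 4 \left(3 + 0\right) = -8 + 4 \cdot 3 = -8 + 12 = 4$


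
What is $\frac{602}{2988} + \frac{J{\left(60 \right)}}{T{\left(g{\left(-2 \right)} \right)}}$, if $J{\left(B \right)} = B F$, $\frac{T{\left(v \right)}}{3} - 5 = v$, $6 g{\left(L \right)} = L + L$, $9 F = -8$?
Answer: $- \frac{75767}{19422} \approx -3.9011$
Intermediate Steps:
$F = - \frac{8}{9}$ ($F = \frac{1}{9} \left(-8\right) = - \frac{8}{9} \approx -0.88889$)
$g{\left(L \right)} = \frac{L}{3}$ ($g{\left(L \right)} = \frac{L + L}{6} = \frac{2 L}{6} = \frac{L}{3}$)
$T{\left(v \right)} = 15 + 3 v$
$J{\left(B \right)} = - \frac{8 B}{9}$ ($J{\left(B \right)} = B \left(- \frac{8}{9}\right) = - \frac{8 B}{9}$)
$\frac{602}{2988} + \frac{J{\left(60 \right)}}{T{\left(g{\left(-2 \right)} \right)}} = \frac{602}{2988} + \frac{\left(- \frac{8}{9}\right) 60}{15 + 3 \cdot \frac{1}{3} \left(-2\right)} = 602 \cdot \frac{1}{2988} - \frac{160}{3 \left(15 + 3 \left(- \frac{2}{3}\right)\right)} = \frac{301}{1494} - \frac{160}{3 \left(15 - 2\right)} = \frac{301}{1494} - \frac{160}{3 \cdot 13} = \frac{301}{1494} - \frac{160}{39} = - \frac{75767}{19422}$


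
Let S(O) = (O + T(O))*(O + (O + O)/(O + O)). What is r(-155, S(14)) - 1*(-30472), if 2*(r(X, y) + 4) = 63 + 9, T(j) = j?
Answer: 30504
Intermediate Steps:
S(O) = 2*O*(1 + O) (S(O) = (O + O)*(O + (O + O)/(O + O)) = (2*O)*(O + (2*O)/((2*O))) = (2*O)*(O + (2*O)*(1/(2*O))) = (2*O)*(O + 1) = (2*O)*(1 + O) = 2*O*(1 + O))
r(X, y) = 32 (r(X, y) = -4 + (63 + 9)/2 = -4 + (½)*72 = -4 + 36 = 32)
r(-155, S(14)) - 1*(-30472) = 32 - 1*(-30472) = 32 + 30472 = 30504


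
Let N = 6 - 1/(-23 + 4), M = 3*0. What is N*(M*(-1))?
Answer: 0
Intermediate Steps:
M = 0
N = 115/19 (N = 6 - 1/(-19) = 6 - 1*(-1/19) = 6 + 1/19 = 115/19 ≈ 6.0526)
N*(M*(-1)) = 115*(0*(-1))/19 = (115/19)*0 = 0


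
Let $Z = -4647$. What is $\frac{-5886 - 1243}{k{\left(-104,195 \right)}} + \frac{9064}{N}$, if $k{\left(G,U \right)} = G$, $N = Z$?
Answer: $\frac{32185807}{483288} \approx 66.598$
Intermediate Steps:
$N = -4647$
$\frac{-5886 - 1243}{k{\left(-104,195 \right)}} + \frac{9064}{N} = \frac{-5886 - 1243}{-104} + \frac{9064}{-4647} = \left(-7129\right) \left(- \frac{1}{104}\right) + 9064 \left(- \frac{1}{4647}\right) = \frac{7129}{104} - \frac{9064}{4647} = \frac{32185807}{483288}$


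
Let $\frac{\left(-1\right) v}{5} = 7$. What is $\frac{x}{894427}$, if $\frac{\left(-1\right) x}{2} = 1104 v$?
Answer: $\frac{77280}{894427} \approx 0.086402$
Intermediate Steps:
$v = -35$ ($v = \left(-5\right) 7 = -35$)
$x = 77280$ ($x = - 2 \cdot 1104 \left(-35\right) = \left(-2\right) \left(-38640\right) = 77280$)
$\frac{x}{894427} = \frac{77280}{894427}$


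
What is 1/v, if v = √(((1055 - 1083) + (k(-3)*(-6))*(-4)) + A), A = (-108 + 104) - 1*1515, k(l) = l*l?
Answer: -I*√11/121 ≈ -0.02741*I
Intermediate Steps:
k(l) = l²
A = -1519 (A = -4 - 1515 = -1519)
v = 11*I*√11 (v = √(((1055 - 1083) + ((-3)²*(-6))*(-4)) - 1519) = √((-28 + (9*(-6))*(-4)) - 1519) = √((-28 - 54*(-4)) - 1519) = √((-28 + 216) - 1519) = √(188 - 1519) = √(-1331) = 11*I*√11 ≈ 36.483*I)
1/v = 1/(11*I*√11) = -I*√11/121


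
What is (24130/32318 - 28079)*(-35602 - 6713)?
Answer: 1476847194480/1243 ≈ 1.1881e+9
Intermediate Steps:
(24130/32318 - 28079)*(-35602 - 6713) = (24130*(1/32318) - 28079)*(-42315) = (12065/16159 - 28079)*(-42315) = -453716496/16159*(-42315) = 1476847194480/1243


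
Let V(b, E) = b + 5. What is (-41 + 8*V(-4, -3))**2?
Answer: 1089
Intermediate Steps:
V(b, E) = 5 + b
(-41 + 8*V(-4, -3))**2 = (-41 + 8*(5 - 4))**2 = (-41 + 8*1)**2 = (-41 + 8)**2 = (-33)**2 = 1089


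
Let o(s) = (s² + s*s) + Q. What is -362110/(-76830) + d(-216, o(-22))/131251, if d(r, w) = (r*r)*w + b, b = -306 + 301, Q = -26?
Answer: 342420172762/1008401433 ≈ 339.57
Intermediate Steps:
o(s) = -26 + 2*s² (o(s) = (s² + s*s) - 26 = (s² + s²) - 26 = 2*s² - 26 = -26 + 2*s²)
b = -5
d(r, w) = -5 + w*r² (d(r, w) = (r*r)*w - 5 = r²*w - 5 = w*r² - 5 = -5 + w*r²)
-362110/(-76830) + d(-216, o(-22))/131251 = -362110/(-76830) + (-5 + (-26 + 2*(-22)²)*(-216)²)/131251 = -362110*(-1/76830) + (-5 + (-26 + 2*484)*46656)*(1/131251) = 36211/7683 + (-5 + (-26 + 968)*46656)*(1/131251) = 36211/7683 + (-5 + 942*46656)*(1/131251) = 36211/7683 + (-5 + 43949952)*(1/131251) = 36211/7683 + 43949947*(1/131251) = 36211/7683 + 43949947/131251 = 342420172762/1008401433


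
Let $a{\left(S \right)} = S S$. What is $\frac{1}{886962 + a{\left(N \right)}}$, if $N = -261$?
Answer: $\frac{1}{955083} \approx 1.047 \cdot 10^{-6}$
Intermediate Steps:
$a{\left(S \right)} = S^{2}$
$\frac{1}{886962 + a{\left(N \right)}} = \frac{1}{886962 + \left(-261\right)^{2}} = \frac{1}{886962 + 68121} = \frac{1}{955083}$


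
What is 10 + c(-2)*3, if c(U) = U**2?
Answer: 22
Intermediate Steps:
10 + c(-2)*3 = 10 + (-2)**2*3 = 10 + 4*3 = 10 + 12 = 22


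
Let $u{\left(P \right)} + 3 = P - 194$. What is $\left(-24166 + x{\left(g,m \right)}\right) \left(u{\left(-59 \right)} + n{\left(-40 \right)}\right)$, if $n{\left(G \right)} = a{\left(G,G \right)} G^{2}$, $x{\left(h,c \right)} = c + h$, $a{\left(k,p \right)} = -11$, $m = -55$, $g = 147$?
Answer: $429865344$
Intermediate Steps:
$u{\left(P \right)} = -197 + P$ ($u{\left(P \right)} = -3 + \left(P - 194\right) = -3 + \left(-194 + P\right) = -197 + P$)
$n{\left(G \right)} = - 11 G^{2}$
$\left(-24166 + x{\left(g,m \right)}\right) \left(u{\left(-59 \right)} + n{\left(-40 \right)}\right) = \left(-24166 + \left(-55 + 147\right)\right) \left(\left(-197 - 59\right) - 11 \left(-40\right)^{2}\right) = \left(-24166 + 92\right) \left(-256 - 17600\right) = - 24074 \left(-256 - 17600\right) = \left(-24074\right) \left(-17856\right) = 429865344$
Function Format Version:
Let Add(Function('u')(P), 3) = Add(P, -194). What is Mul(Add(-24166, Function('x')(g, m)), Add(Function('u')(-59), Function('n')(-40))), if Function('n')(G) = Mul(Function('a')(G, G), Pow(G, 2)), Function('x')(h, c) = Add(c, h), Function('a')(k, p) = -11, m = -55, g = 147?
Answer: 429865344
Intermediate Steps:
Function('u')(P) = Add(-197, P) (Function('u')(P) = Add(-3, Add(P, -194)) = Add(-3, Add(-194, P)) = Add(-197, P))
Function('n')(G) = Mul(-11, Pow(G, 2))
Mul(Add(-24166, Function('x')(g, m)), Add(Function('u')(-59), Function('n')(-40))) = Mul(Add(-24166, Add(-55, 147)), Add(Add(-197, -59), Mul(-11, Pow(-40, 2)))) = Mul(Add(-24166, 92), Add(-256, Mul(-11, 1600))) = Mul(-24074, Add(-256, -17600)) = Mul(-24074, -17856) = 429865344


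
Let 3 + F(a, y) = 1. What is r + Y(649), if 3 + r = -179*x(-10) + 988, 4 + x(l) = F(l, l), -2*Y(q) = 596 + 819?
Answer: 2703/2 ≈ 1351.5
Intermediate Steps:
F(a, y) = -2 (F(a, y) = -3 + 1 = -2)
Y(q) = -1415/2 (Y(q) = -(596 + 819)/2 = -½*1415 = -1415/2)
x(l) = -6 (x(l) = -4 - 2 = -6)
r = 2059 (r = -3 + (-179*(-6) + 988) = -3 + (1074 + 988) = -3 + 2062 = 2059)
r + Y(649) = 2059 - 1415/2 = 2703/2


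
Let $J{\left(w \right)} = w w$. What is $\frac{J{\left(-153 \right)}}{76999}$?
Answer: $\frac{23409}{76999} \approx 0.30402$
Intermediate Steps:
$J{\left(w \right)} = w^{2}$
$\frac{J{\left(-153 \right)}}{76999} = \frac{\left(-153\right)^{2}}{76999} = 23409 \cdot \frac{1}{76999} = \frac{23409}{76999}$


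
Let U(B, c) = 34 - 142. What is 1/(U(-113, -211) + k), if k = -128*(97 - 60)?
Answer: -1/4844 ≈ -0.00020644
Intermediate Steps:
U(B, c) = -108
k = -4736 (k = -128*37 = -4736)
1/(U(-113, -211) + k) = 1/(-108 - 4736) = 1/(-4844) = -1/4844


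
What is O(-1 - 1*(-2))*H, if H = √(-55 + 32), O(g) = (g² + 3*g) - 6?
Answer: -2*I*√23 ≈ -9.5917*I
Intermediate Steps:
O(g) = -6 + g² + 3*g
H = I*√23 (H = √(-23) = I*√23 ≈ 4.7958*I)
O(-1 - 1*(-2))*H = (-6 + (-1 - 1*(-2))² + 3*(-1 - 1*(-2)))*(I*√23) = (-6 + (-1 + 2)² + 3*(-1 + 2))*(I*√23) = (-6 + 1² + 3*1)*(I*√23) = (-6 + 1 + 3)*(I*√23) = -2*I*√23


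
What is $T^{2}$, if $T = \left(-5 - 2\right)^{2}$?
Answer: $2401$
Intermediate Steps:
$T = 49$ ($T = \left(-7\right)^{2} = 49$)
$T^{2} = 49^{2} = 2401$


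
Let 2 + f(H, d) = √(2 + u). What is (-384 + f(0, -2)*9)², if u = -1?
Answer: 154449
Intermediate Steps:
f(H, d) = -1 (f(H, d) = -2 + √(2 - 1) = -2 + √1 = -2 + 1 = -1)
(-384 + f(0, -2)*9)² = (-384 - 1*9)² = (-384 - 9)² = (-393)² = 154449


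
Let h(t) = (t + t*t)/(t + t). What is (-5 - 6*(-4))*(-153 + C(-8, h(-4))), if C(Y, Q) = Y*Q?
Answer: -2679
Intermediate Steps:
h(t) = (t + t**2)/(2*t) (h(t) = (t + t**2)/((2*t)) = (t + t**2)*(1/(2*t)) = (t + t**2)/(2*t))
C(Y, Q) = Q*Y
(-5 - 6*(-4))*(-153 + C(-8, h(-4))) = (-5 - 6*(-4))*(-153 + (1/2 + (1/2)*(-4))*(-8)) = (-5 + 24)*(-153 + (1/2 - 2)*(-8)) = 19*(-153 - 3/2*(-8)) = 19*(-153 + 12) = 19*(-141) = -2679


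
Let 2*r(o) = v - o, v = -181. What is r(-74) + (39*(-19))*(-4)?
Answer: 5821/2 ≈ 2910.5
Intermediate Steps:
r(o) = -181/2 - o/2 (r(o) = (-181 - o)/2 = -181/2 - o/2)
r(-74) + (39*(-19))*(-4) = (-181/2 - ½*(-74)) + (39*(-19))*(-4) = (-181/2 + 37) - 741*(-4) = -107/2 + 2964 = 5821/2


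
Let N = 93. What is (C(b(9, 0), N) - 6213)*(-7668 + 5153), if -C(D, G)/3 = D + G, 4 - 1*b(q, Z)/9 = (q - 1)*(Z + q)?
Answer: 11709840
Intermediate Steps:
b(q, Z) = 36 - 9*(-1 + q)*(Z + q) (b(q, Z) = 36 - 9*(q - 1)*(Z + q) = 36 - 9*(-1 + q)*(Z + q))
C(D, G) = -3*D - 3*G (C(D, G) = -3*(D + G) = -3*D - 3*G)
(C(b(9, 0), N) - 6213)*(-7668 + 5153) = ((-3*(36 - 9*9² + 9*0 + 9*9 - 9*0*9) - 3*93) - 6213)*(-7668 + 5153) = ((-3*(36 - 9*81 + 0 + 81 + 0) - 279) - 6213)*(-2515) = ((-3*(36 - 729 + 0 + 81 + 0) - 279) - 6213)*(-2515) = ((-3*(-612) - 279) - 6213)*(-2515) = ((1836 - 279) - 6213)*(-2515) = (1557 - 6213)*(-2515) = -4656*(-2515) = 11709840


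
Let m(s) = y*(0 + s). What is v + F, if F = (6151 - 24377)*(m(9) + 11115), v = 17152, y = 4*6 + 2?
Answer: -206829722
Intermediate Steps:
y = 26 (y = 24 + 2 = 26)
m(s) = 26*s (m(s) = 26*(0 + s) = 26*s)
F = -206846874 (F = (6151 - 24377)*(26*9 + 11115) = -18226*(234 + 11115) = -18226*11349 = -206846874)
v + F = 17152 - 206846874 = -206829722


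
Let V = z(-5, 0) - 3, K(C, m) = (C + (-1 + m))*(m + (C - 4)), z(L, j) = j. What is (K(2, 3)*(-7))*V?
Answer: 84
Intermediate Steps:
K(C, m) = (-1 + C + m)*(-4 + C + m) (K(C, m) = (-1 + C + m)*(m + (-4 + C)) = (-1 + C + m)*(-4 + C + m))
V = -3 (V = 0 - 3 = -3)
(K(2, 3)*(-7))*V = ((4 + 2² + 3² - 5*2 - 5*3 + 2*2*3)*(-7))*(-3) = ((4 + 4 + 9 - 10 - 15 + 12)*(-7))*(-3) = (4*(-7))*(-3) = -28*(-3) = 84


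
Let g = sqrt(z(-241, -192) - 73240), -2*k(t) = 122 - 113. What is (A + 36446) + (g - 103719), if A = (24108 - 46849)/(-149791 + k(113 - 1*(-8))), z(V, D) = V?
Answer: -20154339861/299591 + I*sqrt(73481) ≈ -67273.0 + 271.07*I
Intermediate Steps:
k(t) = -9/2 (k(t) = -(122 - 113)/2 = -1/2*9 = -9/2)
g = I*sqrt(73481) (g = sqrt(-241 - 73240) = sqrt(-73481) = I*sqrt(73481) ≈ 271.07*I)
A = 45482/299591 (A = (24108 - 46849)/(-149791 - 9/2) = -22741/(-299591/2) = -22741*(-2/299591) = 45482/299591 ≈ 0.15181)
(A + 36446) + (g - 103719) = (45482/299591 + 36446) + (I*sqrt(73481) - 103719) = 10918939068/299591 + (-103719 + I*sqrt(73481)) = -20154339861/299591 + I*sqrt(73481)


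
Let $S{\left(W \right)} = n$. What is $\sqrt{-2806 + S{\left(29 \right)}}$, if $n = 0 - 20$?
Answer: $3 i \sqrt{314} \approx 53.16 i$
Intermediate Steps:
$n = -20$
$S{\left(W \right)} = -20$
$\sqrt{-2806 + S{\left(29 \right)}} = \sqrt{-2806 - 20} = \sqrt{-2826} = 3 i \sqrt{314}$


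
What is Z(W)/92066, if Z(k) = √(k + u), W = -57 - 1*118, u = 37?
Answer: I*√138/92066 ≈ 0.0001276*I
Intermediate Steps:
W = -175 (W = -57 - 118 = -175)
Z(k) = √(37 + k) (Z(k) = √(k + 37) = √(37 + k))
Z(W)/92066 = √(37 - 175)/92066 = √(-138)*(1/92066) = (I*√138)*(1/92066) = I*√138/92066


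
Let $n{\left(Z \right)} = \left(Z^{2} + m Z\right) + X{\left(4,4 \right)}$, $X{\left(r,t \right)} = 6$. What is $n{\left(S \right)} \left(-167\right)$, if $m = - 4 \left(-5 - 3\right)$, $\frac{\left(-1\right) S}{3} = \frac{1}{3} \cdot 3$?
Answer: $13527$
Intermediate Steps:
$S = -3$ ($S = - 3 \cdot \frac{1}{3} \cdot 3 = \left(-3\right) 1 = -3$)
$m = 32$ ($m = \left(-4\right) \left(-8\right) = 32$)
$n{\left(Z \right)} = 6 + Z^{2} + 32 Z$ ($n{\left(Z \right)} = \left(Z^{2} + 32 Z\right) + 6 = 6 + Z^{2} + 32 Z$)
$n{\left(S \right)} \left(-167\right) = \left(6 + \left(-3\right)^{2} + 32 \left(-3\right)\right) \left(-167\right) = \left(6 + 9 - 96\right) \left(-167\right) = \left(-81\right) \left(-167\right) = 13527$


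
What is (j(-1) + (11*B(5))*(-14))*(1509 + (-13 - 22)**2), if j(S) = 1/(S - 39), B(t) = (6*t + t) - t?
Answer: -252622967/20 ≈ -1.2631e+7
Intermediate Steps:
B(t) = 6*t (B(t) = 7*t - t = 6*t)
j(S) = 1/(-39 + S)
(j(-1) + (11*B(5))*(-14))*(1509 + (-13 - 22)**2) = (1/(-39 - 1) + (11*(6*5))*(-14))*(1509 + (-13 - 22)**2) = (1/(-40) + (11*30)*(-14))*(1509 + (-35)**2) = (-1/40 + 330*(-14))*(1509 + 1225) = (-1/40 - 4620)*2734 = -184801/40*2734 = -252622967/20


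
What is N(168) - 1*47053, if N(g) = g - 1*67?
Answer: -46952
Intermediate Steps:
N(g) = -67 + g (N(g) = g - 67 = -67 + g)
N(168) - 1*47053 = (-67 + 168) - 1*47053 = 101 - 47053 = -46952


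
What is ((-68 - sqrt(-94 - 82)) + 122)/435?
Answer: 18/145 - 4*I*sqrt(11)/435 ≈ 0.12414 - 0.030498*I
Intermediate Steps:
((-68 - sqrt(-94 - 82)) + 122)/435 = ((-68 - sqrt(-176)) + 122)*(1/435) = ((-68 - 4*I*sqrt(11)) + 122)*(1/435) = (54 - 4*I*sqrt(11))*(1/435) = 18/145 - 4*I*sqrt(11)/435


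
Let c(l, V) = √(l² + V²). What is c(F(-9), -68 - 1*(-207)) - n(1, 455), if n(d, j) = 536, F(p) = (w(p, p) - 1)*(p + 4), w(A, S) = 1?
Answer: -397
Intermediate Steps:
F(p) = 0 (F(p) = (1 - 1)*(p + 4) = 0*(4 + p) = 0)
c(l, V) = √(V² + l²)
c(F(-9), -68 - 1*(-207)) - n(1, 455) = √((-68 - 1*(-207))² + 0²) - 1*536 = √((-68 + 207)² + 0) - 536 = √(139² + 0) - 536 = √(19321 + 0) - 536 = √19321 - 536 = 139 - 536 = -397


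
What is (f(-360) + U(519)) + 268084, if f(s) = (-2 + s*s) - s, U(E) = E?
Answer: 398561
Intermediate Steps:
f(s) = -2 + s**2 - s (f(s) = (-2 + s**2) - s = -2 + s**2 - s)
(f(-360) + U(519)) + 268084 = ((-2 + (-360)**2 - 1*(-360)) + 519) + 268084 = ((-2 + 129600 + 360) + 519) + 268084 = (129958 + 519) + 268084 = 130477 + 268084 = 398561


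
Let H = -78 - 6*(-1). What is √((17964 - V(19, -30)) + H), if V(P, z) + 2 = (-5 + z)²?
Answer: √16669 ≈ 129.11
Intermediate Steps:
H = -72 (H = -78 + 6 = -72)
V(P, z) = -2 + (-5 + z)²
√((17964 - V(19, -30)) + H) = √((17964 - (-2 + (-5 - 30)²)) - 72) = √((17964 - (-2 + (-35)²)) - 72) = √((17964 - (-2 + 1225)) - 72) = √((17964 - 1*1223) - 72) = √((17964 - 1223) - 72) = √(16741 - 72) = √16669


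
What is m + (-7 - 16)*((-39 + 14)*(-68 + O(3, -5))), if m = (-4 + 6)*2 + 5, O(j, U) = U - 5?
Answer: -44841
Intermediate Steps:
O(j, U) = -5 + U
m = 9 (m = 2*2 + 5 = 4 + 5 = 9)
m + (-7 - 16)*((-39 + 14)*(-68 + O(3, -5))) = 9 + (-7 - 16)*((-39 + 14)*(-68 + (-5 - 5))) = 9 - (-575)*(-68 - 10) = 9 - (-575)*(-78) = 9 - 23*1950 = 9 - 44850 = -44841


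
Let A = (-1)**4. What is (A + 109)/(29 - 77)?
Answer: -55/24 ≈ -2.2917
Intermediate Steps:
A = 1
(A + 109)/(29 - 77) = (1 + 109)/(29 - 77) = 110/(-48) = -1/48*110 = -55/24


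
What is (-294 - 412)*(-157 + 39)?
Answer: 83308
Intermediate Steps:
(-294 - 412)*(-157 + 39) = -706*(-118) = 83308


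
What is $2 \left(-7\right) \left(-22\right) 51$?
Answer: $15708$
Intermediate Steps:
$2 \left(-7\right) \left(-22\right) 51 = \left(-14\right) \left(-22\right) 51 = 308 \cdot 51 = 15708$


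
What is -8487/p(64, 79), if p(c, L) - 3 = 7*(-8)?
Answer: 8487/53 ≈ 160.13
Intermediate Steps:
p(c, L) = -53 (p(c, L) = 3 + 7*(-8) = 3 - 56 = -53)
-8487/p(64, 79) = -8487/(-53) = -8487*(-1/53) = 8487/53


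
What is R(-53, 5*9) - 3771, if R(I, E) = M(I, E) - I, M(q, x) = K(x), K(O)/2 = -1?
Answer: -3720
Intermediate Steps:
K(O) = -2 (K(O) = 2*(-1) = -2)
M(q, x) = -2
R(I, E) = -2 - I
R(-53, 5*9) - 3771 = (-2 - 1*(-53)) - 3771 = (-2 + 53) - 3771 = 51 - 3771 = -3720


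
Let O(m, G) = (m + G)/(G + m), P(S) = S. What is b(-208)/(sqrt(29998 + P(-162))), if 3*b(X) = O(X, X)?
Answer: sqrt(7459)/44754 ≈ 0.0019298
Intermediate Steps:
O(m, G) = 1 (O(m, G) = (G + m)/(G + m) = 1)
b(X) = 1/3 (b(X) = (1/3)*1 = 1/3)
b(-208)/(sqrt(29998 + P(-162))) = 1/(3*(sqrt(29998 - 162))) = 1/(3*(sqrt(29836))) = 1/(3*((2*sqrt(7459)))) = (sqrt(7459)/14918)/3 = sqrt(7459)/44754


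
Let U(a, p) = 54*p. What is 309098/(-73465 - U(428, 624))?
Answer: -309098/107161 ≈ -2.8844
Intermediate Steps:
309098/(-73465 - U(428, 624)) = 309098/(-73465 - 54*624) = 309098/(-73465 - 1*33696) = 309098/(-73465 - 33696) = 309098/(-107161) = 309098*(-1/107161) = -309098/107161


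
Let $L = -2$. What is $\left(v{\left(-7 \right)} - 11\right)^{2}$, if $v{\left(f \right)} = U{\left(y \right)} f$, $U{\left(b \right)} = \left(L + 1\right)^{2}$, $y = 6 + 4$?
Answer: $324$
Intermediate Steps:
$y = 10$
$U{\left(b \right)} = 1$ ($U{\left(b \right)} = \left(-2 + 1\right)^{2} = \left(-1\right)^{2} = 1$)
$v{\left(f \right)} = f$ ($v{\left(f \right)} = 1 f = f$)
$\left(v{\left(-7 \right)} - 11\right)^{2} = \left(-7 - 11\right)^{2} = \left(-18\right)^{2} = 324$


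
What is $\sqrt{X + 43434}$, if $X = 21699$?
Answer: $3 \sqrt{7237} \approx 255.21$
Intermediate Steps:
$\sqrt{X + 43434} = \sqrt{21699 + 43434} = \sqrt{65133} = 3 \sqrt{7237}$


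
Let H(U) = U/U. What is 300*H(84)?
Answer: 300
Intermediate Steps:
H(U) = 1
300*H(84) = 300*1 = 300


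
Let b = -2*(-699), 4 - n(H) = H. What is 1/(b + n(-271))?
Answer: 1/1673 ≈ 0.00059773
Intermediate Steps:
n(H) = 4 - H
b = 1398
1/(b + n(-271)) = 1/(1398 + (4 - 1*(-271))) = 1/(1398 + (4 + 271)) = 1/(1398 + 275) = 1/1673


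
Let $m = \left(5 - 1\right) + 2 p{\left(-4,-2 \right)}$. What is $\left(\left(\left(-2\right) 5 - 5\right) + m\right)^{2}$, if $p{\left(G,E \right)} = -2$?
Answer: $225$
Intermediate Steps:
$m = 0$ ($m = \left(5 - 1\right) + 2 \left(-2\right) = \left(5 - 1\right) - 4 = 4 - 4 = 0$)
$\left(\left(\left(-2\right) 5 - 5\right) + m\right)^{2} = \left(\left(\left(-2\right) 5 - 5\right) + 0\right)^{2} = \left(\left(-10 - 5\right) + 0\right)^{2} = \left(-15 + 0\right)^{2} = \left(-15\right)^{2} = 225$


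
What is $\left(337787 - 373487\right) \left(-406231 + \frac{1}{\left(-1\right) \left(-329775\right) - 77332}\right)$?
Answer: $\frac{3661041152252400}{252443} \approx 1.4502 \cdot 10^{10}$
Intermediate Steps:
$\left(337787 - 373487\right) \left(-406231 + \frac{1}{\left(-1\right) \left(-329775\right) - 77332}\right) = - 35700 \left(-406231 + \frac{1}{329775 - 77332}\right) = - 35700 \left(-406231 + \frac{1}{252443}\right) = \left(-35700\right) \left(- \frac{102550172332}{252443}\right) = \frac{3661041152252400}{252443}$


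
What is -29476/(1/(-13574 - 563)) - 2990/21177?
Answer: 678807903118/1629 ≈ 4.1670e+8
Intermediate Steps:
-29476/(1/(-13574 - 563)) - 2990/21177 = -29476/(1/(-14137)) - 2990*1/21177 = -29476/(-1/14137) - 230/1629 = -29476*(-14137) - 230/1629 = 416702212 - 230/1629 = 678807903118/1629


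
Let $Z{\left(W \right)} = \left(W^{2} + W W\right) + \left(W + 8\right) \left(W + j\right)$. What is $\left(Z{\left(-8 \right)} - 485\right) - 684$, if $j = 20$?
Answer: $-1041$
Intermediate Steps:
$Z{\left(W \right)} = 2 W^{2} + \left(8 + W\right) \left(20 + W\right)$ ($Z{\left(W \right)} = \left(W^{2} + W W\right) + \left(W + 8\right) \left(W + 20\right) = \left(W^{2} + W^{2}\right) + \left(8 + W\right) \left(20 + W\right) = 2 W^{2} + \left(8 + W\right) \left(20 + W\right)$)
$\left(Z{\left(-8 \right)} - 485\right) - 684 = \left(\left(160 + 3 \left(-8\right)^{2} + 28 \left(-8\right)\right) - 485\right) - 684 = \left(\left(160 + 3 \cdot 64 - 224\right) - 485\right) - 684 = \left(\left(160 + 192 - 224\right) - 485\right) - 684 = \left(128 - 485\right) - 684 = -357 - 684 = -1041$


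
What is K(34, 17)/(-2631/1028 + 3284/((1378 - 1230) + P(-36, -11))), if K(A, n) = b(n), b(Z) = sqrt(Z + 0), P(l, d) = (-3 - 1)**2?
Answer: 42148*sqrt(17)/736117 ≈ 0.23608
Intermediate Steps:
P(l, d) = 16 (P(l, d) = (-4)**2 = 16)
b(Z) = sqrt(Z)
K(A, n) = sqrt(n)
K(34, 17)/(-2631/1028 + 3284/((1378 - 1230) + P(-36, -11))) = sqrt(17)/(-2631/1028 + 3284/((1378 - 1230) + 16)) = sqrt(17)/(-2631*1/1028 + 3284/(148 + 16)) = sqrt(17)/(-2631/1028 + 3284/164) = sqrt(17)/(-2631/1028 + 3284*(1/164)) = sqrt(17)/(-2631/1028 + 821/41) = sqrt(17)/(736117/42148) = sqrt(17)*(42148/736117) = 42148*sqrt(17)/736117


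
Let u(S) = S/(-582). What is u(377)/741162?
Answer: -377/431356284 ≈ -8.7399e-7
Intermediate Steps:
u(S) = -S/582 (u(S) = S*(-1/582) = -S/582)
u(377)/741162 = -1/582*377/741162 = -377/582*1/741162 = -377/431356284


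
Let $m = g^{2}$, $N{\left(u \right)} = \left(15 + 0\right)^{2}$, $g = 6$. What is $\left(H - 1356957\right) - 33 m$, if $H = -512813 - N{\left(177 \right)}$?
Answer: $-1871183$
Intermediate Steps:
$N{\left(u \right)} = 225$ ($N{\left(u \right)} = 15^{2} = 225$)
$H = -513038$ ($H = -512813 - 225 = -513038$)
$m = 36$ ($m = 6^{2} = 36$)
$\left(H - 1356957\right) - 33 m = \left(-513038 - 1356957\right) - 1188 = -1869995 - 1188 = -1871183$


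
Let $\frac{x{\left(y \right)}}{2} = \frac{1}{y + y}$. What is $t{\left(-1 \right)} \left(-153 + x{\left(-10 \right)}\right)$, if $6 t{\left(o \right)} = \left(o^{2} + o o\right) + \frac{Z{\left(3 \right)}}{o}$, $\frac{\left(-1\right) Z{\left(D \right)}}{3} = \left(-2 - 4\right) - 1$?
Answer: $\frac{29089}{60} \approx 484.82$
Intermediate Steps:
$Z{\left(D \right)} = 21$ ($Z{\left(D \right)} = - 3 \left(\left(-2 - 4\right) - 1\right) = - 3 \left(-6 - 1\right) = \left(-3\right) \left(-7\right) = 21$)
$x{\left(y \right)} = \frac{1}{y}$ ($x{\left(y \right)} = \frac{2}{y + y} = \frac{2}{2 y} = 2 \frac{1}{2 y} = \frac{1}{y}$)
$t{\left(o \right)} = \frac{o^{2}}{3} + \frac{7}{2 o}$ ($t{\left(o \right)} = \frac{\left(o^{2} + o o\right) + \frac{21}{o}}{6} = \frac{\left(o^{2} + o^{2}\right) + \frac{21}{o}}{6} = \frac{2 o^{2} + \frac{21}{o}}{6} = \frac{o^{2}}{3} + \frac{7}{2 o}$)
$t{\left(-1 \right)} \left(-153 + x{\left(-10 \right)}\right) = \frac{21 + 2 \left(-1\right)^{3}}{6 \left(-1\right)} \left(-153 + \frac{1}{-10}\right) = \frac{1}{6} \left(-1\right) \left(21 + 2 \left(-1\right)\right) \left(-153 - \frac{1}{10}\right) = \frac{1}{6} \left(-1\right) \left(21 - 2\right) \left(- \frac{1531}{10}\right) = \frac{1}{6} \left(-1\right) 19 \left(- \frac{1531}{10}\right) = \left(- \frac{19}{6}\right) \left(- \frac{1531}{10}\right) = \frac{29089}{60}$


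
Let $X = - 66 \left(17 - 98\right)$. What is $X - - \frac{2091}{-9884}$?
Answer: $\frac{52837773}{9884} \approx 5345.8$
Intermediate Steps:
$X = 5346$ ($X = \left(-66\right) \left(-81\right) = 5346$)
$X - - \frac{2091}{-9884} = 5346 - - \frac{2091}{-9884} = 5346 - \left(-2091\right) \left(- \frac{1}{9884}\right) = 5346 - \frac{2091}{9884} = \frac{52837773}{9884}$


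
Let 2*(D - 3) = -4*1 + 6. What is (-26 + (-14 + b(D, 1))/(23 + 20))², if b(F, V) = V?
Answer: 1279161/1849 ≈ 691.81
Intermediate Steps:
D = 4 (D = 3 + (-4*1 + 6)/2 = 3 + (-4 + 6)/2 = 3 + (½)*2 = 3 + 1 = 4)
(-26 + (-14 + b(D, 1))/(23 + 20))² = (-26 + (-14 + 1)/(23 + 20))² = (-26 - 13/43)² = (-1131/43)² = 1279161/1849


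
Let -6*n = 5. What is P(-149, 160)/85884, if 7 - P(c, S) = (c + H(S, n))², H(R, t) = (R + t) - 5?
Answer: -709/3091824 ≈ -0.00022931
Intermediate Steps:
n = -⅚ (n = -⅙*5 = -⅚ ≈ -0.83333)
H(R, t) = -5 + R + t
P(c, S) = 7 - (-35/6 + S + c)² (P(c, S) = 7 - (c + (-5 + S - ⅚))² = 7 - (c + (-35/6 + S))² = 7 - (-35/6 + S + c)²)
P(-149, 160)/85884 = (7 - (-35 + 6*160 + 6*(-149))²/36)/85884 = (7 - (-35 + 960 - 894)²/36)*(1/85884) = (7 - 1/36*31²)*(1/85884) = (7 - 1/36*961)*(1/85884) = (7 - 961/36)*(1/85884) = -709/36*1/85884 = -709/3091824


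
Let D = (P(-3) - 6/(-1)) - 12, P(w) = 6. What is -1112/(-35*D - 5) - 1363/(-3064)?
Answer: 3413983/15320 ≈ 222.84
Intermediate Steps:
D = 0 (D = (6 - 6/(-1)) - 12 = (6 - 6*(-1)) - 12 = (6 + 6) - 12 = 12 - 12 = 0)
-1112/(-35*D - 5) - 1363/(-3064) = -1112/(-35*0 - 5) - 1363/(-3064) = -1112/(0 - 5) - 1363*(-1/3064) = -1112/(-5) + 1363/3064 = -1112*(-1/5) + 1363/3064 = 1112/5 + 1363/3064 = 3413983/15320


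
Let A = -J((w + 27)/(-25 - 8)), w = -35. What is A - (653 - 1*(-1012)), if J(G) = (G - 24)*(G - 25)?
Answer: -2453713/1089 ≈ -2253.2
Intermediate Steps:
J(G) = (-25 + G)*(-24 + G) (J(G) = (-24 + G)*(-25 + G) = (-25 + G)*(-24 + G))
A = -640528/1089 (A = -(600 + ((-35 + 27)/(-25 - 8))² - 49*(-35 + 27)/(-25 - 8)) = -(600 + (-8/(-33))² - (-392)/(-33)) = -(600 + (-8*(-1/33))² - (-392)*(-1)/33) = -(600 + (8/33)² - 49*8/33) = -(600 + 64/1089 - 392/33) = -1*640528/1089 = -640528/1089 ≈ -588.18)
A - (653 - 1*(-1012)) = -640528/1089 - (653 - 1*(-1012)) = -640528/1089 - (653 + 1012) = -640528/1089 - 1*1665 = -640528/1089 - 1665 = -2453713/1089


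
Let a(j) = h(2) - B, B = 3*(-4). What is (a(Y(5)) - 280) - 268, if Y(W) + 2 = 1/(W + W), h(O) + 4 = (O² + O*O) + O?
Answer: -530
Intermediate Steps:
h(O) = -4 + O + 2*O² (h(O) = -4 + ((O² + O*O) + O) = -4 + ((O² + O²) + O) = -4 + (2*O² + O) = -4 + (O + 2*O²) = -4 + O + 2*O²)
Y(W) = -2 + 1/(2*W) (Y(W) = -2 + 1/(W + W) = -2 + 1/(2*W))
B = -12
a(j) = 18 (a(j) = (-4 + 2 + 2*2²) - 1*(-12) = (-4 + 2 + 2*4) + 12 = (-4 + 2 + 8) + 12 = 6 + 12 = 18)
(a(Y(5)) - 280) - 268 = (18 - 280) - 268 = -262 - 268 = -530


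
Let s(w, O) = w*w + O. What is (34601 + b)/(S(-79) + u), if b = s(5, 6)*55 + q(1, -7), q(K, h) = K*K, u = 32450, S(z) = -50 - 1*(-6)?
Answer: 36307/32406 ≈ 1.1204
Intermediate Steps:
S(z) = -44 (S(z) = -50 + 6 = -44)
s(w, O) = O + w² (s(w, O) = w² + O = O + w²)
q(K, h) = K²
b = 1706 (b = (6 + 5²)*55 + 1² = (6 + 25)*55 + 1 = 31*55 + 1 = 1705 + 1 = 1706)
(34601 + b)/(S(-79) + u) = (34601 + 1706)/(-44 + 32450) = 36307/32406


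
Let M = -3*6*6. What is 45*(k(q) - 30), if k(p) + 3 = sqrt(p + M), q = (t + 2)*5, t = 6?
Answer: -1485 + 90*I*sqrt(17) ≈ -1485.0 + 371.08*I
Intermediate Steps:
M = -108 (M = -18*6 = -108)
q = 40 (q = (6 + 2)*5 = 8*5 = 40)
k(p) = -3 + sqrt(-108 + p) (k(p) = -3 + sqrt(p - 108) = -3 + sqrt(-108 + p))
45*(k(q) - 30) = 45*((-3 + sqrt(-108 + 40)) - 30) = 45*((-3 + sqrt(-68)) - 30) = 45*((-3 + 2*I*sqrt(17)) - 30) = 45*(-33 + 2*I*sqrt(17)) = -1485 + 90*I*sqrt(17)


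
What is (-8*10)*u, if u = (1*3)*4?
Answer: -960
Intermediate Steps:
u = 12 (u = 3*4 = 12)
(-8*10)*u = -8*10*12 = -80*12 = -960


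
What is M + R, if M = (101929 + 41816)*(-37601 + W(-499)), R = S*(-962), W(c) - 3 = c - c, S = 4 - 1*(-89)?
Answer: -5404613976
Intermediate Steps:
S = 93 (S = 4 + 89 = 93)
W(c) = 3 (W(c) = 3 + (c - c) = 3 + 0 = 3)
R = -89466 (R = 93*(-962) = -89466)
M = -5404524510 (M = (101929 + 41816)*(-37601 + 3) = 143745*(-37598) = -5404524510)
M + R = -5404524510 - 89466 = -5404613976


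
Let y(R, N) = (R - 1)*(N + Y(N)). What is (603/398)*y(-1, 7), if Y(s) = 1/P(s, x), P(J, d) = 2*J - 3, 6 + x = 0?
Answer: -47034/2189 ≈ -21.487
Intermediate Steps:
x = -6 (x = -6 + 0 = -6)
P(J, d) = -3 + 2*J
Y(s) = 1/(-3 + 2*s)
y(R, N) = (-1 + R)*(N + 1/(-3 + 2*N)) (y(R, N) = (R - 1)*(N + 1/(-3 + 2*N)) = (-1 + R)*(N + 1/(-3 + 2*N)))
(603/398)*y(-1, 7) = (603/398)*((-1 - 1 + 7*(-1 - 1)*(-3 + 2*7))/(-3 + 2*7)) = (603*(1/398))*((-1 - 1 + 7*(-2)*(-3 + 14))/(-3 + 14)) = 603*((-1 - 1 + 7*(-2)*11)/11)/398 = 603*((-1 - 1 - 154)/11)/398 = 603*((1/11)*(-156))/398 = (603/398)*(-156/11) = -47034/2189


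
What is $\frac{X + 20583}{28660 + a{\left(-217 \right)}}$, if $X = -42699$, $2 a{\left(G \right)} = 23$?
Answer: $- \frac{44232}{57343} \approx -0.77136$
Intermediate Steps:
$a{\left(G \right)} = \frac{23}{2}$ ($a{\left(G \right)} = \frac{1}{2} \cdot 23 = \frac{23}{2}$)
$\frac{X + 20583}{28660 + a{\left(-217 \right)}} = \frac{-42699 + 20583}{28660 + \frac{23}{2}} = - \frac{22116}{\frac{57343}{2}} = \left(-22116\right) \frac{2}{57343} = - \frac{44232}{57343}$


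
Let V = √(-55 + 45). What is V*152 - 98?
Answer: -98 + 152*I*√10 ≈ -98.0 + 480.67*I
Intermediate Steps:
V = I*√10 (V = √(-10) = I*√10 ≈ 3.1623*I)
V*152 - 98 = (I*√10)*152 - 98 = 152*I*√10 - 98 = -98 + 152*I*√10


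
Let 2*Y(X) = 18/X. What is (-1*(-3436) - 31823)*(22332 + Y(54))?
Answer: -3803659291/6 ≈ -6.3394e+8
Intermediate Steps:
Y(X) = 9/X (Y(X) = (18/X)/2 = 9/X)
(-1*(-3436) - 31823)*(22332 + Y(54)) = (-1*(-3436) - 31823)*(22332 + 9/54) = (3436 - 31823)*(22332 + 9*(1/54)) = -28387*(22332 + 1/6) = -28387*133993/6 = -3803659291/6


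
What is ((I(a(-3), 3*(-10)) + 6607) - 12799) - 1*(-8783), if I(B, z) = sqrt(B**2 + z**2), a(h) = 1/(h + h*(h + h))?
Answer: 2591 + sqrt(202501)/15 ≈ 2621.0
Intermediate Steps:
a(h) = 1/(h + 2*h**2) (a(h) = 1/(h + h*(2*h)) = 1/(h + 2*h**2))
((I(a(-3), 3*(-10)) + 6607) - 12799) - 1*(-8783) = ((sqrt((1/((-3)*(1 + 2*(-3))))**2 + (3*(-10))**2) + 6607) - 12799) - 1*(-8783) = ((sqrt((-1/(3*(1 - 6)))**2 + (-30)**2) + 6607) - 12799) + 8783 = ((sqrt((-1/3/(-5))**2 + 900) + 6607) - 12799) + 8783 = ((sqrt((-1/3*(-1/5))**2 + 900) + 6607) - 12799) + 8783 = ((sqrt((1/15)**2 + 900) + 6607) - 12799) + 8783 = ((sqrt(1/225 + 900) + 6607) - 12799) + 8783 = ((sqrt(202501/225) + 6607) - 12799) + 8783 = ((sqrt(202501)/15 + 6607) - 12799) + 8783 = ((6607 + sqrt(202501)/15) - 12799) + 8783 = (-6192 + sqrt(202501)/15) + 8783 = 2591 + sqrt(202501)/15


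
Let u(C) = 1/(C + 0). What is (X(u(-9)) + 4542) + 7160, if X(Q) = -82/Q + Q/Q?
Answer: 12441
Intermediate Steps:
u(C) = 1/C
X(Q) = 1 - 82/Q (X(Q) = -82/Q + 1 = 1 - 82/Q)
(X(u(-9)) + 4542) + 7160 = ((-82 + 1/(-9))/(1/(-9)) + 4542) + 7160 = ((-82 - 1/9)/(-1/9) + 4542) + 7160 = (-9*(-739/9) + 4542) + 7160 = (739 + 4542) + 7160 = 5281 + 7160 = 12441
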